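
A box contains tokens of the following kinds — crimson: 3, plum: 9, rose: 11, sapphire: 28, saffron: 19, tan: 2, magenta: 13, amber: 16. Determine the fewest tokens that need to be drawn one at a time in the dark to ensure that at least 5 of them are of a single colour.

30

An adversary could hand out at most 4 tokens per colour (crimson, tan run out sooner): 3 + 4 + 4 + 4 + 4 + 2 + 4 + 4 = 29 tokens and still no colour has 5.
Pigeonhole: one more token lands in a colour already at 4, so 30 draws are enough and 29 are not.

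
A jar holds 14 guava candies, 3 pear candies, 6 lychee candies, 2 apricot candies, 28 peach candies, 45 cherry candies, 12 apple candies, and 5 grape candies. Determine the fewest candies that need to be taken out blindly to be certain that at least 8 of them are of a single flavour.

45

An adversary could hand out at most 7 candies per flavour (4 flavours run out sooner): 7 + 3 + 6 + 2 + 7 + 7 + 7 + 5 = 44 candies and still no flavour has 8.
By pigeonhole, one more candy lands in a flavour already at 7, so 45 draws are enough and 44 are not.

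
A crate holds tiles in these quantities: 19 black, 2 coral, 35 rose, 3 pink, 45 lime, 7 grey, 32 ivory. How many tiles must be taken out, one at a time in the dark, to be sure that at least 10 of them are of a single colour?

An adversary could hand out at most 9 tiles per colour (coral, pink, grey run out sooner): 9 + 2 + 9 + 3 + 9 + 7 + 9 = 48 tiles and still no colour has 10.
One more tile lands in a colour already at 9, so 49 draws are enough and 48 are not.

49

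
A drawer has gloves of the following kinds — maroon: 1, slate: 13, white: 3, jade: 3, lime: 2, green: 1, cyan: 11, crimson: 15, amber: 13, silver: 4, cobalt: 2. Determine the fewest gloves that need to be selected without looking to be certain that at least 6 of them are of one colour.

An adversary could hand out at most 5 gloves per colour (7 colours run out sooner): 1 + 5 + 3 + 3 + 2 + 1 + 5 + 5 + 5 + 4 + 2 = 36 gloves and still no colour has 6.
By pigeonhole, one more glove lands in a colour already at 5, so 37 draws are enough and 36 are not.

37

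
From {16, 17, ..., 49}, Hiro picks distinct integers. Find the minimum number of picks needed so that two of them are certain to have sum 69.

20

A set avoiding the sum 69 can contain at most one of each pair {x, 69−x}, plus the 4 elements whose complement lies outside the range.
The integers 16, …, 34 (19 of them) are such a set: any two sum to at least 16+17 = 33 and at most 33+34 = 67 < 69.
By the pigeonhole principle, any 20th integer completes one of the 15 pairs, so 20 choices force a sum of 69.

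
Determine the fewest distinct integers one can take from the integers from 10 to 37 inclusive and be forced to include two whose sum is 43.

17

A set avoiding the sum 43 can contain at most one of each pair {x, 43−x}, plus the 4 elements whose complement lies outside the range.
The integers 22, …, 37 (16 of them) are such a set: any two sum to at least 22+23 = 45 > 43.
Any 17th integer completes one of the 12 pairs, so 17 choices force a sum of 43.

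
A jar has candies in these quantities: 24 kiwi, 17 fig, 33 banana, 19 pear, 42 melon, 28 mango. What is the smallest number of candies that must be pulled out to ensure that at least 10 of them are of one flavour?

55

Put each drawn candy into a box by flavour. The largest draw with every box below 10 takes min(count, 9) from each flavour.
Σ min(cᵢ, 9) = 9 + 9 + 9 + 9 + 9 + 9 = 54.
Draw number 54 + 1 = 55 must push one box to 10.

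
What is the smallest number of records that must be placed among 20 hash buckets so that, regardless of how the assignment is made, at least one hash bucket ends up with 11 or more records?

With 200 records one could put exactly 10 in each of the 20 hash buckets, and no hash bucket would reach 11.
One more record must land in a hash bucket that already has 10, giving it 11.
So 20 × 10 + 1 = 201 records are required.

201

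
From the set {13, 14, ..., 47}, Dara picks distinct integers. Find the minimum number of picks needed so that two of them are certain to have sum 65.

Group the elements by complementary pair {x, 65−x}: {18,47}, {19,46}, {20,45}, …, giving 15 two-element pairs and 5 integers whose partner 65−x falls outside [13,47].
By pigeonhole, treating each of those 20 groups as a pigeonhole, one can pick one integer per group — 20 integers — with no two summing to 65.
The 21st integer lands in an occupied pair, forcing a sum of 65.

21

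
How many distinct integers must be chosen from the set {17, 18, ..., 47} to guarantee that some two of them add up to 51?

23

Group the elements by complementary pair {x, 51−x}: {17,34}, {18,33}, {19,32}, …, giving 9 two-element pairs and 13 integers whose partner 51−x falls outside [17,47].
Treating each of those 22 groups as a pigeonhole, one can pick one integer per group — 22 integers — with no two summing to 51.
The 23rd integer lands in an occupied pair, forcing a sum of 51.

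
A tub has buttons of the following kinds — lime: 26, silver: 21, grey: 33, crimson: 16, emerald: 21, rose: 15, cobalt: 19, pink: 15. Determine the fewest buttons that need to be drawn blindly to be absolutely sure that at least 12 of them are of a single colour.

By pigeonhole, the 8 colours are the holes; the buttons drawn are the pigeons.
To avoid 12 of any one colour, the worst case takes at most 11 of each colour.
That gives 11 + 11 + 11 + 11 + 11 + 11 + 11 + 11 = 88 buttons with no colour reaching 12.
The next button forces some colour to 12, so 88 + 1 = 89.

89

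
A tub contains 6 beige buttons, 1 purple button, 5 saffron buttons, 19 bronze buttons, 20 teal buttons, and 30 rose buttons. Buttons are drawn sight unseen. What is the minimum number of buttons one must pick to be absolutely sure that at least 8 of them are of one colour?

By pigeonhole, the 6 colours are the holes; the buttons drawn are the pigeons.
To avoid 8 of any one colour, the worst case takes at most 7 of each colour, or every button of a colour that has fewer than 7.
That gives 6 + 1 + 5 + 7 + 7 + 7 = 33 buttons with no colour reaching 8.
The next button forces some colour to 8, so 33 + 1 = 34.

34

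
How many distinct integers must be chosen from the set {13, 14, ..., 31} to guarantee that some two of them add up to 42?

A set avoiding the sum 42 can contain at most one of each pair {x, 42−x}, plus the 3 elements whose complement lies outside the range or equal to its own complement.
The integers 21, …, 31 (11 of them) are such a set: any two sum to at least 21+22 = 43 > 42.
Any 12th integer completes one of the 8 pairs, so 12 choices force a sum of 42.

12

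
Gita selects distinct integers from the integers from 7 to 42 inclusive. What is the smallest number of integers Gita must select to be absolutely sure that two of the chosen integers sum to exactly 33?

A set avoiding the sum 33 can contain at most one of each pair {x, 33−x}, plus the 16 elements whose complement lies outside the range.
The integers 17, …, 42 (26 of them) are such a set: any two sum to at least 17+18 = 35 > 33.
Any 27th integer completes one of the 10 pairs, so 27 choices force a sum of 33.

27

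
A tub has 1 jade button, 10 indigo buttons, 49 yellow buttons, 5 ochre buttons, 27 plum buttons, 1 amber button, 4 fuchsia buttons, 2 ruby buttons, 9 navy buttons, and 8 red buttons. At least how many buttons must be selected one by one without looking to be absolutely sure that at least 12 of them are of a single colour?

63

An adversary could hand out at most 11 buttons per colour (8 colours run out sooner): 1 + 10 + 11 + 5 + 11 + 1 + 4 + 2 + 9 + 8 = 62 buttons and still no colour has 12.
One more button lands in a colour already at 11, so 63 draws are enough and 62 are not.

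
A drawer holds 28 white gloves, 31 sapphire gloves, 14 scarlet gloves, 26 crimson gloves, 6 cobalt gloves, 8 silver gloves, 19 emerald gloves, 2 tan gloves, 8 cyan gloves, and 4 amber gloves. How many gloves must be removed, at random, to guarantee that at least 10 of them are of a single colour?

An adversary could hand out at most 9 gloves per colour (5 colours run out sooner): 9 + 9 + 9 + 9 + 6 + 8 + 9 + 2 + 8 + 4 = 73 gloves and still no colour has 10.
One more glove lands in a colour already at 9, so 74 draws are enough and 73 are not.

74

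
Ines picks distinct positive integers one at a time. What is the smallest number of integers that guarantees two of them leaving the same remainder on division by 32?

33

The 32 residue classes mod 32 are the pigeonholes.
With 32 integers one could put 1 in each residue class and have no class reach 2.
The 33rd integer pushes some class to 2, so 32·1 + 1 = 33.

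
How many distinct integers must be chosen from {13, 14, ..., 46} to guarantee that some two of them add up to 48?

24

A set avoiding the sum 48 can contain at most one of each pair {x, 48−x}, plus the 12 elements whose complement lies outside the range or equal to its own complement.
The integers 24, …, 46 (23 of them) are such a set: any two sum to at least 24+25 = 49 > 48.
By the pigeonhole principle, any 24th integer completes one of the 11 pairs, so 24 choices force a sum of 48.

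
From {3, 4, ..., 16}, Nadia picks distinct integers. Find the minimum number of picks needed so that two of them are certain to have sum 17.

Group the elements by complementary pair {x, 17−x}: {3,14}, {4,13}, {5,12}, …, giving 6 two-element pairs and 2 integers whose partner 17−x falls outside [3,16].
Treating each of those 8 groups as a pigeonhole, one can pick one integer per group — 8 integers — with no two summing to 17.
The 9th integer lands in an occupied pair, forcing a sum of 17.

9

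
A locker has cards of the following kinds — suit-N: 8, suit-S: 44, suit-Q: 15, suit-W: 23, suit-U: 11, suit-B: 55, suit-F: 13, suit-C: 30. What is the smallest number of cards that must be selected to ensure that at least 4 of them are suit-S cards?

In the worst case for collecting suit-S cards, every non-suit-S card comes out first.
There are 8 + 15 + 23 + 11 + 55 + 13 + 30 = 155 non-suit-S cards altogether.
After those, each further card must be suit-S, so 155 + 4 = 159 draws guarantee 4 suit-S cards.

159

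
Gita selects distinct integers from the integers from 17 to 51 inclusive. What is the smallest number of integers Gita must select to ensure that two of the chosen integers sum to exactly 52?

Two chosen integers sum to 52 exactly when both halves of some pair {x, 52−x} with 17 ≤ x ≤ 52−x ≤ 35 are chosen — 9 such pairs.
The remaining 17 elements (those with no distinct partner in range) can never complete a 52-sum, so the worst case takes all of them and one from each pair: 17 + 9 = 26.
The 27th integer has to be the second member of some pair, so 26 + 1 = 27.

27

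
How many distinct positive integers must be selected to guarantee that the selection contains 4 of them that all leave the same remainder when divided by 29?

88

By the pigeonhole principle, the 29 residue classes mod 29 are the pigeonholes.
With 87 integers one could put 3 in each residue class and have no class reach 4.
The 88th integer pushes some class to 4, so 29·3 + 1 = 88.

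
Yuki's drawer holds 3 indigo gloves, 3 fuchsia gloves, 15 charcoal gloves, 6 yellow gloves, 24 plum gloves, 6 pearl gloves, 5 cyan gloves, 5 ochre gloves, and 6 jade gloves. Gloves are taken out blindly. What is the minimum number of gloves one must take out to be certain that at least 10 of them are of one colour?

53

By pigeonhole, the 9 colours are the holes; the gloves drawn are the pigeons.
To avoid 10 of any one colour, the worst case takes at most 9 of each colour, or every glove of a colour that has fewer than 9.
That gives 3 + 3 + 9 + 6 + 9 + 6 + 5 + 5 + 6 = 52 gloves with no colour reaching 10.
The next glove forces some colour to 10, so 52 + 1 = 53.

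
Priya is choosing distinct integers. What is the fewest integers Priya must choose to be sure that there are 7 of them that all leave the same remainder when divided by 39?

235

By the pigeonhole principle, the 39 residue classes mod 39 are the pigeonholes.
With 234 integers one could put 6 in each residue class and have no class reach 7.
The 235th integer pushes some class to 7, so 39·6 + 1 = 235.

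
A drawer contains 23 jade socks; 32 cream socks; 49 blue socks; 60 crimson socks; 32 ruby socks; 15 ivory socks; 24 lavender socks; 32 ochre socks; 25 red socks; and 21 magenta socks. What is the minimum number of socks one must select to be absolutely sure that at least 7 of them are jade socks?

297

In the worst case for collecting jade socks, every non-jade sock comes out first.
There are 32 + 49 + 60 + 32 + 15 + 24 + 32 + 25 + 21 = 290 non-jade socks altogether.
After those, each further sock must be jade, so 290 + 7 = 297 draws guarantee 7 jade socks.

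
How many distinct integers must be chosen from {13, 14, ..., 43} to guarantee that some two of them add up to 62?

20

Group the elements by complementary pair {x, 62−x}: {19,43}, {20,42}, {21,41}, …, giving 12 two-element pairs, the single value 31 (it cannot pair with itself since the integers are distinct), and 6 integers whose partner 62−x falls outside [13,43].
Treating each of those 19 groups as a pigeonhole, one can pick one integer per group — 19 integers — with no two summing to 62.
The 20th integer lands in an occupied pair, forcing a sum of 62.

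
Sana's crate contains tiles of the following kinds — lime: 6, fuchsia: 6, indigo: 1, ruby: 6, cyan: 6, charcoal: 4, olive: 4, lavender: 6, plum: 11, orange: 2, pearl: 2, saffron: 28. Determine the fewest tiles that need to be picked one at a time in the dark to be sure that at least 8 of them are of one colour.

An adversary could hand out at most 7 tiles per colour (10 colours run out sooner): 6 + 6 + 1 + 6 + 6 + 4 + 4 + 6 + 7 + 2 + 2 + 7 = 57 tiles and still no colour has 8.
By pigeonhole, one more tile lands in a colour already at 7, so 58 draws are enough and 57 are not.

58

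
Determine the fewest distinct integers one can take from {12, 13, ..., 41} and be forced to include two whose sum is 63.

21

Two chosen integers sum to 63 exactly when both halves of some pair {x, 63−x} with 22 ≤ x ≤ 63−x ≤ 41 are chosen — 10 such pairs.
The remaining 10 elements (those with no distinct partner in range) can never complete a 63-sum, so the worst case takes all of them and one from each pair: 10 + 10 = 20.
Pigeonhole: the 21st integer has to be the second member of some pair, so 20 + 1 = 21.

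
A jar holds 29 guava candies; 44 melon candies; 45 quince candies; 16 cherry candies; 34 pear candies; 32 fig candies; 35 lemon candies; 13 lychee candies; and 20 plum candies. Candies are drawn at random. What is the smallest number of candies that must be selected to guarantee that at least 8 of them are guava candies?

247

In the worst case for collecting guava candies, every non-guava candy comes out first.
There are 44 + 45 + 16 + 34 + 32 + 35 + 13 + 20 = 239 non-guava candies altogether.
After those, each further candy must be guava, so 239 + 8 = 247 draws guarantee 8 guava candies.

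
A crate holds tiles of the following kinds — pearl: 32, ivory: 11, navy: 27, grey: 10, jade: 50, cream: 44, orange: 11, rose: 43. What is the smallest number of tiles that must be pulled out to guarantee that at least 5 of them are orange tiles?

In the worst case for collecting orange tiles, every non-orange tile comes out first.
There are 32 + 11 + 27 + 10 + 50 + 44 + 43 = 217 non-orange tiles altogether.
After those, each further tile must be orange, so 217 + 5 = 222 draws guarantee 5 orange tiles.

222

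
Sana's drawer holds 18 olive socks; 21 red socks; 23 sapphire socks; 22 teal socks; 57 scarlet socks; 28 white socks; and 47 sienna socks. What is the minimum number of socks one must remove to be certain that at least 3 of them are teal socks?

In the worst case for collecting teal socks, every non-teal sock comes out first.
There are 18 + 21 + 23 + 57 + 28 + 47 = 194 non-teal socks altogether.
After those, each further sock must be teal, so 194 + 3 = 197 draws guarantee 3 teal socks.

197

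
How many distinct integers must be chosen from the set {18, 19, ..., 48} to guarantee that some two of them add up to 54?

Group the elements by complementary pair {x, 54−x}: {18,36}, {19,35}, {20,34}, …, giving 9 two-element pairs, the single value 27 (it cannot pair with itself since the integers are distinct), and 12 integers whose partner 54−x falls outside [18,48].
By the pigeonhole principle, treating each of those 22 groups as a pigeonhole, one can pick one integer per group — 22 integers — with no two summing to 54.
The 23rd integer lands in an occupied pair, forcing a sum of 54.

23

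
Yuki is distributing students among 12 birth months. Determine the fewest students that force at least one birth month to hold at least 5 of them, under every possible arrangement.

With 48 students one could put exactly 4 in each of the 12 birth months, and no birth month would reach 5.
By pigeonhole, one more student must land in a birth month that already has 4, giving it 5.
So 12 × 4 + 1 = 49 students are required.

49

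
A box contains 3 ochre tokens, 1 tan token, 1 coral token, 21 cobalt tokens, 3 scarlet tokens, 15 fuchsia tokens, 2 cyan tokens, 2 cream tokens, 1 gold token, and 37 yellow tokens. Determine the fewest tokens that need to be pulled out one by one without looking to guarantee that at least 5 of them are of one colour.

An adversary could hand out at most 4 tokens per colour (7 colours run out sooner): 3 + 1 + 1 + 4 + 3 + 4 + 2 + 2 + 1 + 4 = 25 tokens and still no colour has 5.
One more token lands in a colour already at 4, so 26 draws are enough and 25 are not.

26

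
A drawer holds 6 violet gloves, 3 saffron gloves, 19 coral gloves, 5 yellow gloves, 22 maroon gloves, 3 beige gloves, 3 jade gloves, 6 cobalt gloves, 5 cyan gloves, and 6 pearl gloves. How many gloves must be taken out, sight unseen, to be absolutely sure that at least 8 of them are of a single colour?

52

Put each drawn glove into a box by colour. The largest draw with every box below 8 takes min(count, 7) from each colour; colours with fewer than 7 contribute all they have.
Σ min(cᵢ, 7) = 6 + 3 + 7 + 5 + 7 + 3 + 3 + 6 + 5 + 6 = 51.
Draw number 51 + 1 = 52 must push one box to 8.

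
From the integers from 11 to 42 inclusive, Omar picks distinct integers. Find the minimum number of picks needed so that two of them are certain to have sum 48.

20

Two chosen integers sum to 48 exactly when both halves of some pair {x, 48−x} with 11 ≤ x ≤ 48−x ≤ 37 are chosen — 13 such pairs.
The remaining 6 elements (those with no distinct partner in range) can never complete a 48-sum, so the worst case takes all of them and one from each pair: 6 + 13 = 19.
Pigeonhole: the 20th integer has to be the second member of some pair, so 19 + 1 = 20.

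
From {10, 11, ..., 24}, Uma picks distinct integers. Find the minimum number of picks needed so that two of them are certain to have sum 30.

11

Group the elements by complementary pair {x, 30−x}: {10,20}, {11,19}, {12,18}, …, giving 5 two-element pairs, the single value 15 (it cannot pair with itself since the integers are distinct), and 4 integers whose partner 30−x falls outside [10,24].
By the pigeonhole principle, treating each of those 10 groups as a pigeonhole, one can pick one integer per group — 10 integers — with no two summing to 30.
The 11th integer lands in an occupied pair, forcing a sum of 30.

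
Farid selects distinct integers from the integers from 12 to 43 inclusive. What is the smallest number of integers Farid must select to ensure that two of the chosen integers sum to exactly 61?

Two chosen integers sum to 61 exactly when both halves of some pair {x, 61−x} with 18 ≤ x ≤ 61−x ≤ 43 are chosen — 13 such pairs.
The remaining 6 elements (those with no distinct partner in range) can never complete a 61-sum, so the worst case takes all of them and one from each pair: 6 + 13 = 19.
By pigeonhole, the 20th integer has to be the second member of some pair, so 19 + 1 = 20.

20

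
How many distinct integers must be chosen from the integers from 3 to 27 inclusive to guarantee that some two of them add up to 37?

17

Group the elements by complementary pair {x, 37−x}: {10,27}, {11,26}, {12,25}, …, giving 9 two-element pairs and 7 integers whose partner 37−x falls outside [3,27].
By the pigeonhole principle, treating each of those 16 groups as a pigeonhole, one can pick one integer per group — 16 integers — with no two summing to 37.
The 17th integer lands in an occupied pair, forcing a sum of 37.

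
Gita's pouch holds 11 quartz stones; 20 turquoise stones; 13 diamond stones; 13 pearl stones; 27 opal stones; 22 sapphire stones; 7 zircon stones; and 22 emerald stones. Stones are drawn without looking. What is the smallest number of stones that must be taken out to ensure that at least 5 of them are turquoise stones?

120

In the worst case for collecting turquoise stones, every non-turquoise stone comes out first.
There are 11 + 13 + 13 + 27 + 22 + 7 + 22 = 115 non-turquoise stones altogether.
After those, each further stone must be turquoise, so 115 + 5 = 120 draws guarantee 5 turquoise stones.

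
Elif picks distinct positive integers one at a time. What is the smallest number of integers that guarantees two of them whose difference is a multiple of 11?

Integers whose pairwise differences are multiples of 11 are exactly those sharing a remainder mod 11. The 11 residue classes mod 11 are the pigeonholes.
With 11 integers one could put 1 in each residue class and have no class reach 2.
The 12th integer pushes some class to 2, so 11·1 + 1 = 12.

12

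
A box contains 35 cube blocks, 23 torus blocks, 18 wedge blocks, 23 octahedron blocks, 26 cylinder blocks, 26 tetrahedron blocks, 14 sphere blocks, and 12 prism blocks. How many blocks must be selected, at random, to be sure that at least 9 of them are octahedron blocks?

In the worst case for collecting octahedron blocks, every non-octahedron block comes out first.
There are 35 + 23 + 18 + 26 + 26 + 14 + 12 = 154 non-octahedron blocks altogether.
After those, each further block must be octahedron, so 154 + 9 = 163 draws guarantee 9 octahedron blocks.

163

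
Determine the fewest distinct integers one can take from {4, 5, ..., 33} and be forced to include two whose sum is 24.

Two chosen integers sum to 24 exactly when both halves of some pair {x, 24−x} with 4 ≤ x ≤ 24−x ≤ 20 are chosen — 8 such pairs.
The remaining 14 elements (those with no distinct partner in range) can never complete a 24-sum, so the worst case takes all of them and one from each pair: 14 + 8 = 22.
The 23rd integer has to be the second member of some pair, so 22 + 1 = 23.

23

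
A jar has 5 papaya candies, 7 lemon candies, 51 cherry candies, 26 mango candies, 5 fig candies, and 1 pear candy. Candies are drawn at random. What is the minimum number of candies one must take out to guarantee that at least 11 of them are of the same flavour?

The 6 flavours are the holes; the candies drawn are the pigeons.
To avoid 11 of any one flavour, the worst case takes at most 10 of each flavour, or every candy of a flavour that has fewer than 10.
That gives 5 + 7 + 10 + 10 + 5 + 1 = 38 candies with no flavour reaching 11.
The next candy forces some flavour to 11, so 38 + 1 = 39.

39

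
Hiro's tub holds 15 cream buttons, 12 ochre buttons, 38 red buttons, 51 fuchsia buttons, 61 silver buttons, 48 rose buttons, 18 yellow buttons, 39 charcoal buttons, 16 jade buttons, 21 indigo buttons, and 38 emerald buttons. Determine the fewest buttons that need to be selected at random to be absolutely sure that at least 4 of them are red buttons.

In the worst case for collecting red buttons, every non-red button comes out first.
There are 15 + 12 + 51 + 61 + 48 + 18 + 39 + 16 + 21 + 38 = 319 non-red buttons altogether.
After those, each further button must be red, so 319 + 4 = 323 draws guarantee 4 red buttons.

323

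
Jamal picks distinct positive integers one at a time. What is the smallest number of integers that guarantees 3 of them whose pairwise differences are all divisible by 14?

Integers whose pairwise differences are multiples of 14 are exactly those sharing a remainder mod 14. The 14 residue classes mod 14 are the pigeonholes.
With 28 integers one could put 2 in each residue class and have no class reach 3.
The 29th integer pushes some class to 3, so 14·2 + 1 = 29.

29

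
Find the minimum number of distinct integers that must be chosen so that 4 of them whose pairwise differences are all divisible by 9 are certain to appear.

28

Integers whose pairwise differences are multiples of 9 are exactly those sharing a remainder mod 9. The 9 residue classes mod 9 are the pigeonholes.
With 27 integers one could put 3 in each residue class and have no class reach 4.
The 28th integer pushes some class to 4, so 9·3 + 1 = 28.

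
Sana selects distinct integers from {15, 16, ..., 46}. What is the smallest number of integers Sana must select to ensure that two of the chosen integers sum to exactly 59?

18

Group the elements by complementary pair {x, 59−x}: {15,44}, {16,43}, {17,42}, …, giving 15 two-element pairs and 2 integers whose partner 59−x falls outside [15,46].
Treating each of those 17 groups as a pigeonhole, one can pick one integer per group — 17 integers — with no two summing to 59.
The 18th integer lands in an occupied pair, forcing a sum of 59.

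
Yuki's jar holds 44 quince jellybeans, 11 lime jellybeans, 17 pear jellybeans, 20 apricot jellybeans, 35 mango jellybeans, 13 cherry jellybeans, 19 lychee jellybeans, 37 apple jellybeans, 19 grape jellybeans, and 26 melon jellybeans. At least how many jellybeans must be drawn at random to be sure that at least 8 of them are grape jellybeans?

230

In the worst case for collecting grape jellybeans, every non-grape jellybean comes out first.
There are 44 + 11 + 17 + 20 + 35 + 13 + 19 + 37 + 26 = 222 non-grape jellybeans altogether.
After those, each further jellybean must be grape, so 222 + 8 = 230 draws guarantee 8 grape jellybeans.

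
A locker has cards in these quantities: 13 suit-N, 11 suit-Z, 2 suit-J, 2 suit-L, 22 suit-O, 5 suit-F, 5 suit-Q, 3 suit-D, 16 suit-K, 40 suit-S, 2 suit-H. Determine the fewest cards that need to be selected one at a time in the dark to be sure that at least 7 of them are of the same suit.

By pigeonhole, put each drawn card into a box by suit. The largest draw with every box below 7 takes min(count, 6) from each suit; suits with fewer than 6 contribute all they have.
Σ min(cᵢ, 6) = 6 + 6 + 2 + 2 + 6 + 5 + 5 + 3 + 6 + 6 + 2 = 49.
Draw number 49 + 1 = 50 must push one box to 7.

50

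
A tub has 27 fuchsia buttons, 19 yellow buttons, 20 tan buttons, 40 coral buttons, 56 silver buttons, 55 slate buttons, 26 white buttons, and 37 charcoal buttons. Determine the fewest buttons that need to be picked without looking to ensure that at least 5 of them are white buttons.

259

In the worst case for collecting white buttons, every non-white button comes out first.
There are 27 + 19 + 20 + 40 + 56 + 55 + 37 = 254 non-white buttons altogether.
After those, each further button must be white, so 254 + 5 = 259 draws guarantee 5 white buttons.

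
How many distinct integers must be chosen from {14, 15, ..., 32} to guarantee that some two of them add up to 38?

15

Group the elements by complementary pair {x, 38−x}: {14,24}, {15,23}, {16,22}, …, giving 5 two-element pairs, the single value 19 (it cannot pair with itself since the integers are distinct), and 8 integers whose partner 38−x falls outside [14,32].
By the pigeonhole principle, treating each of those 14 groups as a pigeonhole, one can pick one integer per group — 14 integers — with no two summing to 38.
The 15th integer lands in an occupied pair, forcing a sum of 38.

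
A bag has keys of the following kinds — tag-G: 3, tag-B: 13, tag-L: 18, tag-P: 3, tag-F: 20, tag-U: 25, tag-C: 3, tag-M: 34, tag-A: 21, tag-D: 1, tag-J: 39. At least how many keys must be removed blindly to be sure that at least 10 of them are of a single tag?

74

Put each drawn key into a box by tag. The largest draw with every box below 10 takes min(count, 9) from each tag; tags with fewer than 9 contribute all they have.
Σ min(cᵢ, 9) = 3 + 9 + 9 + 3 + 9 + 9 + 3 + 9 + 9 + 1 + 9 = 73.
Draw number 73 + 1 = 74 must push one box to 10.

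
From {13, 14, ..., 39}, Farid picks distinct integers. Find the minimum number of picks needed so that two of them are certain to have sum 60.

A set avoiding the sum 60 can contain at most one of each pair {x, 60−x}, plus the 9 elements whose complement lies outside the range or equal to its own complement.
The integers 13, …, 30 (18 of them) are such a set: any two sum to at least 13+14 = 27 and at most 29+30 = 59 < 60.
Any 19th integer completes one of the 9 pairs, so 19 choices force a sum of 60.

19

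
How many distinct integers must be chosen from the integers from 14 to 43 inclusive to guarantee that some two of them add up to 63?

Group the elements by complementary pair {x, 63−x}: {20,43}, {21,42}, {22,41}, …, giving 12 two-element pairs and 6 integers whose partner 63−x falls outside [14,43].
Treating each of those 18 groups as a pigeonhole, one can pick one integer per group — 18 integers — with no two summing to 63.
The 19th integer lands in an occupied pair, forcing a sum of 63.

19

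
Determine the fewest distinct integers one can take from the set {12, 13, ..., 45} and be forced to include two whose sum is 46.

24

A set avoiding the sum 46 can contain at most one of each pair {x, 46−x}, plus the 12 elements whose complement lies outside the range or equal to its own complement.
The integers 23, …, 45 (23 of them) are such a set: any two sum to at least 23+24 = 47 > 46.
By pigeonhole, any 24th integer completes one of the 11 pairs, so 24 choices force a sum of 46.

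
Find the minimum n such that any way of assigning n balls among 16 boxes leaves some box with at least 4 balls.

With 48 balls one could put exactly 3 in each of the 16 boxes, and no box would reach 4.
One more ball must land in a box that already has 3, giving it 4.
So 16 × 3 + 1 = 49 balls are required.

49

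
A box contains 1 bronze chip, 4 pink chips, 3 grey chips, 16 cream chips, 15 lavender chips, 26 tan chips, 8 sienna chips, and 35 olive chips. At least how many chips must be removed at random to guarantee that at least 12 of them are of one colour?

61

An adversary could hand out at most 11 chips per colour (4 colours run out sooner): 1 + 4 + 3 + 11 + 11 + 11 + 8 + 11 = 60 chips and still no colour has 12.
One more chip lands in a colour already at 11, so 61 draws are enough and 60 are not.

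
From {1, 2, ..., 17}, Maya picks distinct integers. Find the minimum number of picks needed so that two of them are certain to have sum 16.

Group the elements by complementary pair {x, 16−x}: {1,15}, {2,14}, {3,13}, …, giving 7 two-element pairs; the single value 8 (it cannot pair with itself since the integers are distinct); and 2 integers whose partner 16−x falls outside [1,17].
Treating each of those 10 groups as a pigeonhole, one can pick one integer per group — 10 integers — with no two summing to 16.
The 11th integer lands in an occupied pair, forcing a sum of 16.

11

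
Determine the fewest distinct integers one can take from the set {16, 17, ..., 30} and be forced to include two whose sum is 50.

A set avoiding the sum 50 can contain at most one of each pair {x, 50−x}, plus the 5 elements whose complement lies outside the range or equal to its own complement.
The integers 16, …, 25 (10 of them) are such a set: any two sum to at least 16+17 = 33 and at most 24+25 = 49 < 50.
By the pigeonhole principle, any 11th integer completes one of the 5 pairs, so 11 choices force a sum of 50.

11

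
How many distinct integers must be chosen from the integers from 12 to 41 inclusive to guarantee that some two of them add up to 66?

Two chosen integers sum to 66 exactly when both halves of some pair {x, 66−x} with 25 ≤ x ≤ 66−x ≤ 41 are chosen — 8 such pairs.
The remaining 14 elements (those with no distinct partner in range) can never complete a 66-sum, so the worst case takes all of them and one from each pair: 14 + 8 = 22.
The 23rd integer has to be the second member of some pair, so 22 + 1 = 23.

23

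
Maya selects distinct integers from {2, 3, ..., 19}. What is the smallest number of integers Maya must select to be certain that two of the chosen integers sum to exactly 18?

Two chosen integers sum to 18 exactly when both halves of some pair {x, 18−x} with 2 ≤ x ≤ 18−x ≤ 16 are chosen — 7 such pairs.
The remaining 4 elements (those with no distinct partner in range) can never complete a 18-sum, so the worst case takes all of them and one from each pair: 4 + 7 = 11.
The 12th integer has to be the second member of some pair, so 11 + 1 = 12.

12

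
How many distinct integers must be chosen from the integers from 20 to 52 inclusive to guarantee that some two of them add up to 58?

25

Two chosen integers sum to 58 exactly when both halves of some pair {x, 58−x} with 20 ≤ x ≤ 58−x ≤ 38 are chosen — 9 such pairs.
The remaining 15 elements (those with no distinct partner in range) can never complete a 58-sum, so the worst case takes all of them and one from each pair: 15 + 9 = 24.
The 25th integer has to be the second member of some pair, so 24 + 1 = 25.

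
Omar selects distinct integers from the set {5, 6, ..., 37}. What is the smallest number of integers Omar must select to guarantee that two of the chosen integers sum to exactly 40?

19

Group the elements by complementary pair {x, 40−x}: {5,35}, {6,34}, {7,33}, …, giving 15 two-element pairs, the single value 20 (it cannot pair with itself since the integers are distinct), and 2 integers whose partner 40−x falls outside [5,37].
By pigeonhole, treating each of those 18 groups as a pigeonhole, one can pick one integer per group — 18 integers — with no two summing to 40.
The 19th integer lands in an occupied pair, forcing a sum of 40.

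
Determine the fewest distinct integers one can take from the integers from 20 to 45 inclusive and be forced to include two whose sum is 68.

16

Two chosen integers sum to 68 exactly when both halves of some pair {x, 68−x} with 23 ≤ x ≤ 68−x ≤ 45 are chosen — 11 such pairs.
The remaining 4 elements (those with no distinct partner in range) can never complete a 68-sum, so the worst case takes all of them and one from each pair: 4 + 11 = 15.
The 16th integer has to be the second member of some pair, so 15 + 1 = 16.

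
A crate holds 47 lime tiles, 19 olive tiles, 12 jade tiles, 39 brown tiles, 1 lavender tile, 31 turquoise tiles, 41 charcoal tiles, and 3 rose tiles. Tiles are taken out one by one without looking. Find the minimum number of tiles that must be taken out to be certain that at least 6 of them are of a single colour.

An adversary could hand out at most 5 tiles per colour (lavender, rose run out sooner): 5 + 5 + 5 + 5 + 1 + 5 + 5 + 3 = 34 tiles and still no colour has 6.
By pigeonhole, one more tile lands in a colour already at 5, so 35 draws are enough and 34 are not.

35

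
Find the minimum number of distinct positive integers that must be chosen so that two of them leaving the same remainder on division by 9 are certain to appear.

By the pigeonhole principle, the 9 residue classes mod 9 are the pigeonholes.
With 9 integers one could put 1 in each residue class and have no class reach 2.
The 10th integer pushes some class to 2, so 9·1 + 1 = 10.

10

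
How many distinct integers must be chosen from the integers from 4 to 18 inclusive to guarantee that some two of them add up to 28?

A set avoiding the sum 28 can contain at most one of each pair {x, 28−x}, plus the 7 elements whose complement lies outside the range or equal to its own complement.
The integers 4, …, 14 (11 of them) are such a set: any two sum to at least 4+5 = 9 and at most 13+14 = 27 < 28.
Pigeonhole: any 12th integer completes one of the 4 pairs, so 12 choices force a sum of 28.

12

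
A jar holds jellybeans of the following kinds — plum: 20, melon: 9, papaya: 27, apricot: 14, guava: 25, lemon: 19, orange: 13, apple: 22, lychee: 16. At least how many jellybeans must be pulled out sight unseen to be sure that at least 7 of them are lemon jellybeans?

In the worst case for collecting lemon jellybeans, every non-lemon jellybean comes out first.
There are 20 + 9 + 27 + 14 + 25 + 13 + 22 + 16 = 146 non-lemon jellybeans altogether.
After those, each further jellybean must be lemon, so 146 + 7 = 153 draws guarantee 7 lemon jellybeans.

153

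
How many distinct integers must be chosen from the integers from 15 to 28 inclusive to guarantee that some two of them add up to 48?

11

Two chosen integers sum to 48 exactly when both halves of some pair {x, 48−x} with 20 ≤ x ≤ 48−x ≤ 28 are chosen — 4 such pairs.
The remaining 6 elements (those with no distinct partner in range) can never complete a 48-sum, so the worst case takes all of them and one from each pair: 6 + 4 = 10.
The 11th integer has to be the second member of some pair, so 10 + 1 = 11.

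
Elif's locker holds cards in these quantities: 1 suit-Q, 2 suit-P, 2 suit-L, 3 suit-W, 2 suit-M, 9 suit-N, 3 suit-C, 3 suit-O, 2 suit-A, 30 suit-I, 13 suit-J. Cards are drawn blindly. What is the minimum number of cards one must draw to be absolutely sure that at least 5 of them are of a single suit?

The 11 suits are the holes; the cards drawn are the pigeons.
To avoid 5 of any one suit, the worst case takes at most 4 of each suit, or every card of a suit that has fewer than 4.
That gives 1 + 2 + 2 + 3 + 2 + 4 + 3 + 3 + 2 + 4 + 4 = 30 cards with no suit reaching 5.
The next card forces some suit to 5, so 30 + 1 = 31.

31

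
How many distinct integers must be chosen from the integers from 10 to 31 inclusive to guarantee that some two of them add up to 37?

14

Group the elements by complementary pair {x, 37−x}: {10,27}, {11,26}, {12,25}, …, giving 9 two-element pairs and 4 integers whose partner 37−x falls outside [10,31].
Pigeonhole: treating each of those 13 groups as a pigeonhole, one can pick one integer per group — 13 integers — with no two summing to 37.
The 14th integer lands in an occupied pair, forcing a sum of 37.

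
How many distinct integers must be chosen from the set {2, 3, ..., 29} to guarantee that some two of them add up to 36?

18

Two chosen integers sum to 36 exactly when both halves of some pair {x, 36−x} with 7 ≤ x ≤ 36−x ≤ 29 are chosen — 11 such pairs.
The remaining 6 elements (those with no distinct partner in range) can never complete a 36-sum, so the worst case takes all of them and one from each pair: 6 + 11 = 17.
By the pigeonhole principle, the 18th integer has to be the second member of some pair, so 17 + 1 = 18.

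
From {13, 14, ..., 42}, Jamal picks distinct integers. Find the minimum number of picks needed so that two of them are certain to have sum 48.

20

Two chosen integers sum to 48 exactly when both halves of some pair {x, 48−x} with 13 ≤ x ≤ 48−x ≤ 35 are chosen — 11 such pairs.
The remaining 8 elements (those with no distinct partner in range) can never complete a 48-sum, so the worst case takes all of them and one from each pair: 8 + 11 = 19.
The 20th integer has to be the second member of some pair, so 19 + 1 = 20.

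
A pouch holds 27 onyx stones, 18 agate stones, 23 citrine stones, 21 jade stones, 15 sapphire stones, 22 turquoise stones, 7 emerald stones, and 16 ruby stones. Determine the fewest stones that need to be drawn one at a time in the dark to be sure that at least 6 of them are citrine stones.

In the worst case for collecting citrine stones, every non-citrine stone comes out first.
There are 27 + 18 + 21 + 15 + 22 + 7 + 16 = 126 non-citrine stones altogether.
After those, each further stone must be citrine, so 126 + 6 = 132 draws guarantee 6 citrine stones.

132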